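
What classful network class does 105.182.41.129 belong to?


First octet: 105
Binary: 01101001
0xxxxxxx -> Class A (1-126)
Class A, default mask 255.0.0.0 (/8)


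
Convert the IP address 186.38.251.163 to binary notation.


186 = 10111010
38 = 00100110
251 = 11111011
163 = 10100011
Binary: 10111010.00100110.11111011.10100011


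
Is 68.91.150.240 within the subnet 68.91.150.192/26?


Subnet network: 68.91.150.192
Test IP AND mask: 68.91.150.192
Yes, 68.91.150.240 is in 68.91.150.192/26


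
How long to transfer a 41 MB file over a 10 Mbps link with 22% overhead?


Effective throughput = 10 * (1 - 22/100) = 7.8 Mbps
File size in Mb = 41 * 8 = 328 Mb
Time = 328 / 7.8
Time = 42.0513 seconds


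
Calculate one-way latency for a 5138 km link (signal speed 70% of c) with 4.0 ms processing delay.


Speed = 0.7 * 3e5 km/s = 210000 km/s
Propagation delay = 5138 / 210000 = 0.0245 s = 24.4667 ms
Processing delay = 4.0 ms
Total one-way latency = 28.4667 ms


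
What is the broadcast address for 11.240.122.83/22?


Network: 11.240.120.0/22
Host bits = 10
Set all host bits to 1:
Broadcast: 11.240.123.255


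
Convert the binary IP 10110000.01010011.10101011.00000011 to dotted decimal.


10110000 = 176
01010011 = 83
10101011 = 171
00000011 = 3
IP: 176.83.171.3


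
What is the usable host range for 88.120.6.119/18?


Network: 88.120.0.0
Broadcast: 88.120.63.255
First usable = network + 1
Last usable = broadcast - 1
Range: 88.120.0.1 to 88.120.63.254


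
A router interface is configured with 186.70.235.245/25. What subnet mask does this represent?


/25 means 25 network bits, 7 host bits
Binary: 11111111111111111111111110000000
Mask: 255.255.255.128


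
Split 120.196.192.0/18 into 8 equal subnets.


New prefix = 18 + 3 = 21
Each subnet has 2048 addresses
  120.196.192.0/21
  120.196.200.0/21
  120.196.208.0/21
  120.196.216.0/21
  120.196.224.0/21
  120.196.232.0/21
  120.196.240.0/21
  120.196.248.0/21
Subnets: 120.196.192.0/21, 120.196.200.0/21, 120.196.208.0/21, 120.196.216.0/21, 120.196.224.0/21, 120.196.232.0/21, 120.196.240.0/21, 120.196.248.0/21


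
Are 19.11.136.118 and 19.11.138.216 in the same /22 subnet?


Mask: 255.255.252.0
19.11.136.118 AND mask = 19.11.136.0
19.11.138.216 AND mask = 19.11.136.0
Yes, same subnet (19.11.136.0)


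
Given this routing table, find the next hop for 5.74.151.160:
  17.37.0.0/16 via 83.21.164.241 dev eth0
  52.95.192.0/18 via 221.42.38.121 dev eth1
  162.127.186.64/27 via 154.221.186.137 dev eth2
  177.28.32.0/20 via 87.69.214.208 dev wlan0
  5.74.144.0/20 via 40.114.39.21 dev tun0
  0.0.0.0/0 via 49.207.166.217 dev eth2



Longest prefix match for 5.74.151.160:
  /16 17.37.0.0: no
  /18 52.95.192.0: no
  /27 162.127.186.64: no
  /20 177.28.32.0: no
  /20 5.74.144.0: MATCH
  /0 0.0.0.0: MATCH
Selected: next-hop 40.114.39.21 via tun0 (matched /20)


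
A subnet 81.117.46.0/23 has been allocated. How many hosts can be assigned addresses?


Host bits = 32 - 23 = 9
Total addresses = 2^9 = 512
Usable = total - 2 (network and broadcast)
Usable hosts: 510


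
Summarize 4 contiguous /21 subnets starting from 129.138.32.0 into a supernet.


Original prefix: /21
Number of subnets: 4 = 2^2
New prefix = 21 - 2 = 19
Supernet: 129.138.32.0/19


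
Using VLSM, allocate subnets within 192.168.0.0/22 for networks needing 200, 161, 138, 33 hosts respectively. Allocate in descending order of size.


200 hosts -> /24 (254 usable): 192.168.0.0/24
161 hosts -> /24 (254 usable): 192.168.1.0/24
138 hosts -> /24 (254 usable): 192.168.2.0/24
33 hosts -> /26 (62 usable): 192.168.3.0/26
Allocation: 192.168.0.0/24 (200 hosts, 254 usable); 192.168.1.0/24 (161 hosts, 254 usable); 192.168.2.0/24 (138 hosts, 254 usable); 192.168.3.0/26 (33 hosts, 62 usable)


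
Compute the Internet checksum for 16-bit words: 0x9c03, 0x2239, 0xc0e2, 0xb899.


Sum all words (with carry folding):
+ 0x9c03 = 0x9c03
+ 0x2239 = 0xbe3c
+ 0xc0e2 = 0x7f1f
+ 0xb899 = 0x37b9
One's complement: ~0x37b9
Checksum = 0xc846


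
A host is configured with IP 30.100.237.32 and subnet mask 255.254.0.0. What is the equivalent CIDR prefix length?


Binary: 11111111.11111110.00000000.00000000
Count leading 1s
Prefix: /15


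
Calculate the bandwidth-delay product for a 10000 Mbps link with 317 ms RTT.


BDP = bandwidth * RTT
= 10000 Mbps * 317 ms
= 10000 * 1e6 * 317 / 1000 bits
= 3170000000 bits
= 396250000 bytes
= 386962.8906 KB
BDP = 3170000000 bits (396250000 bytes)


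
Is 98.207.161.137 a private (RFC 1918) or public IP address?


RFC 1918 private ranges:
  10.0.0.0/8 (10.0.0.0 - 10.255.255.255)
  172.16.0.0/12 (172.16.0.0 - 172.31.255.255)
  192.168.0.0/16 (192.168.0.0 - 192.168.255.255)
Public (not in any RFC 1918 range)


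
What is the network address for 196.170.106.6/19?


IP:   11000100.10101010.01101010.00000110
Mask: 11111111.11111111.11100000.00000000
AND operation:
Net:  11000100.10101010.01100000.00000000
Network: 196.170.96.0/19


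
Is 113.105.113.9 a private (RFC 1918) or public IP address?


RFC 1918 private ranges:
  10.0.0.0/8 (10.0.0.0 - 10.255.255.255)
  172.16.0.0/12 (172.16.0.0 - 172.31.255.255)
  192.168.0.0/16 (192.168.0.0 - 192.168.255.255)
Public (not in any RFC 1918 range)


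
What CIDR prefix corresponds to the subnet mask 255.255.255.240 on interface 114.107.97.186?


Binary: 11111111.11111111.11111111.11110000
Count leading 1s
Prefix: /28


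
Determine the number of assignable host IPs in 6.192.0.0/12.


Host bits = 32 - 12 = 20
Total addresses = 2^20 = 1048576
Usable = total - 2 (network and broadcast)
Usable hosts: 1048574


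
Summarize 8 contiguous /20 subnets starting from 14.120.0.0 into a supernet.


Original prefix: /20
Number of subnets: 8 = 2^3
New prefix = 20 - 3 = 17
Supernet: 14.120.0.0/17


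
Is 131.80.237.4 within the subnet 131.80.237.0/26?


Subnet network: 131.80.237.0
Test IP AND mask: 131.80.237.0
Yes, 131.80.237.4 is in 131.80.237.0/26


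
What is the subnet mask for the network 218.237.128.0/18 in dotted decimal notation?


/18 means 18 network bits, 14 host bits
Binary: 11111111111111111100000000000000
Mask: 255.255.192.0


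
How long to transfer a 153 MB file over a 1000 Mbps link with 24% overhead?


Effective throughput = 1000 * (1 - 24/100) = 760 Mbps
File size in Mb = 153 * 8 = 1224 Mb
Time = 1224 / 760
Time = 1.6105 seconds


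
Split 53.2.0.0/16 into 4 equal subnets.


New prefix = 16 + 2 = 18
Each subnet has 16384 addresses
  53.2.0.0/18
  53.2.64.0/18
  53.2.128.0/18
  53.2.192.0/18
Subnets: 53.2.0.0/18, 53.2.64.0/18, 53.2.128.0/18, 53.2.192.0/18


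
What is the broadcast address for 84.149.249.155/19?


Network: 84.149.224.0/19
Host bits = 13
Set all host bits to 1:
Broadcast: 84.149.255.255


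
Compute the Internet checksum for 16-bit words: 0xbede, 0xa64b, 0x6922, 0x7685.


Sum all words (with carry folding):
+ 0xbede = 0xbede
+ 0xa64b = 0x652a
+ 0x6922 = 0xce4c
+ 0x7685 = 0x44d2
One's complement: ~0x44d2
Checksum = 0xbb2d


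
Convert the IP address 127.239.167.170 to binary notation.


127 = 01111111
239 = 11101111
167 = 10100111
170 = 10101010
Binary: 01111111.11101111.10100111.10101010


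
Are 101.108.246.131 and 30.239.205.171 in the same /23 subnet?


Mask: 255.255.254.0
101.108.246.131 AND mask = 101.108.246.0
30.239.205.171 AND mask = 30.239.204.0
No, different subnets (101.108.246.0 vs 30.239.204.0)


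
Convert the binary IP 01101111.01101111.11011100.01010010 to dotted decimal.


01101111 = 111
01101111 = 111
11011100 = 220
01010010 = 82
IP: 111.111.220.82


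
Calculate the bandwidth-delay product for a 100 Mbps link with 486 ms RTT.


BDP = bandwidth * RTT
= 100 Mbps * 486 ms
= 100 * 1e6 * 486 / 1000 bits
= 48600000 bits
= 6075000 bytes
= 5932.6172 KB
BDP = 48600000 bits (6075000 bytes)


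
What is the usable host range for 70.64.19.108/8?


Network: 70.0.0.0
Broadcast: 70.255.255.255
First usable = network + 1
Last usable = broadcast - 1
Range: 70.0.0.1 to 70.255.255.254


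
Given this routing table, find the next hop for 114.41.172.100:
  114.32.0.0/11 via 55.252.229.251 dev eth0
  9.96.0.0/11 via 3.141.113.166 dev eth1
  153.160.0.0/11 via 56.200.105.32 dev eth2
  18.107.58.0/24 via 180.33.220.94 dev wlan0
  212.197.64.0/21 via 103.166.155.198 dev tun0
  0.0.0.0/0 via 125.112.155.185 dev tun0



Longest prefix match for 114.41.172.100:
  /11 114.32.0.0: MATCH
  /11 9.96.0.0: no
  /11 153.160.0.0: no
  /24 18.107.58.0: no
  /21 212.197.64.0: no
  /0 0.0.0.0: MATCH
Selected: next-hop 55.252.229.251 via eth0 (matched /11)


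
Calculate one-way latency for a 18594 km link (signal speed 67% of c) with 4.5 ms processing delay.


Speed = 0.67 * 3e5 km/s = 201000 km/s
Propagation delay = 18594 / 201000 = 0.0925 s = 92.5075 ms
Processing delay = 4.5 ms
Total one-way latency = 97.0075 ms


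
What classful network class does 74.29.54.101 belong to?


First octet: 74
Binary: 01001010
0xxxxxxx -> Class A (1-126)
Class A, default mask 255.0.0.0 (/8)


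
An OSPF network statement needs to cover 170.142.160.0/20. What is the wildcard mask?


Subnet mask: 255.255.240.0
Wildcard = 255.255.255.255 - subnet mask
255 - 255 = 0
255 - 255 = 0
255 - 240 = 15
255 - 0 = 255
Wildcard: 0.0.15.255


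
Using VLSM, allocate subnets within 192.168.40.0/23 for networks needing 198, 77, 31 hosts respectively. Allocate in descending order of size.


198 hosts -> /24 (254 usable): 192.168.40.0/24
77 hosts -> /25 (126 usable): 192.168.41.0/25
31 hosts -> /26 (62 usable): 192.168.41.128/26
Allocation: 192.168.40.0/24 (198 hosts, 254 usable); 192.168.41.0/25 (77 hosts, 126 usable); 192.168.41.128/26 (31 hosts, 62 usable)


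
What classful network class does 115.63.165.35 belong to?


First octet: 115
Binary: 01110011
0xxxxxxx -> Class A (1-126)
Class A, default mask 255.0.0.0 (/8)


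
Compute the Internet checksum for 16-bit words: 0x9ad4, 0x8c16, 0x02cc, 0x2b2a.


Sum all words (with carry folding):
+ 0x9ad4 = 0x9ad4
+ 0x8c16 = 0x26eb
+ 0x02cc = 0x29b7
+ 0x2b2a = 0x54e1
One's complement: ~0x54e1
Checksum = 0xab1e


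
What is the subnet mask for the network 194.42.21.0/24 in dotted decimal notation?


/24 means 24 network bits, 8 host bits
Binary: 11111111111111111111111100000000
Mask: 255.255.255.0


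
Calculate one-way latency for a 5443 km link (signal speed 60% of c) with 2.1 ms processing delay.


Speed = 0.6 * 3e5 km/s = 180000 km/s
Propagation delay = 5443 / 180000 = 0.0302 s = 30.2389 ms
Processing delay = 2.1 ms
Total one-way latency = 32.3389 ms


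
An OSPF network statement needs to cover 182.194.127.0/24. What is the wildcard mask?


Subnet mask: 255.255.255.0
Wildcard = 255.255.255.255 - subnet mask
255 - 255 = 0
255 - 255 = 0
255 - 255 = 0
255 - 0 = 255
Wildcard: 0.0.0.255


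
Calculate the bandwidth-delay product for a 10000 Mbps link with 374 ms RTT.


BDP = bandwidth * RTT
= 10000 Mbps * 374 ms
= 10000 * 1e6 * 374 / 1000 bits
= 3740000000 bits
= 467500000 bytes
= 456542.9688 KB
BDP = 3740000000 bits (467500000 bytes)


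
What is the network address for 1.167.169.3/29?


IP:   00000001.10100111.10101001.00000011
Mask: 11111111.11111111.11111111.11111000
AND operation:
Net:  00000001.10100111.10101001.00000000
Network: 1.167.169.0/29


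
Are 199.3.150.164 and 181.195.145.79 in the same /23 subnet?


Mask: 255.255.254.0
199.3.150.164 AND mask = 199.3.150.0
181.195.145.79 AND mask = 181.195.144.0
No, different subnets (199.3.150.0 vs 181.195.144.0)


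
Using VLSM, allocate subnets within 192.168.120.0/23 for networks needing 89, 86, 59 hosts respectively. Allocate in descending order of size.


89 hosts -> /25 (126 usable): 192.168.120.0/25
86 hosts -> /25 (126 usable): 192.168.120.128/25
59 hosts -> /26 (62 usable): 192.168.121.0/26
Allocation: 192.168.120.0/25 (89 hosts, 126 usable); 192.168.120.128/25 (86 hosts, 126 usable); 192.168.121.0/26 (59 hosts, 62 usable)


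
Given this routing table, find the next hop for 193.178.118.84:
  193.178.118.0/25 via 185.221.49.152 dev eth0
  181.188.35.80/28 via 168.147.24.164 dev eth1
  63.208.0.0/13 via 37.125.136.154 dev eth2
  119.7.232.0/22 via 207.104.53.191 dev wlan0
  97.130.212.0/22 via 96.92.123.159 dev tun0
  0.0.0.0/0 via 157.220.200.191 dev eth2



Longest prefix match for 193.178.118.84:
  /25 193.178.118.0: MATCH
  /28 181.188.35.80: no
  /13 63.208.0.0: no
  /22 119.7.232.0: no
  /22 97.130.212.0: no
  /0 0.0.0.0: MATCH
Selected: next-hop 185.221.49.152 via eth0 (matched /25)


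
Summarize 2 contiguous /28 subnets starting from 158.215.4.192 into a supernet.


Original prefix: /28
Number of subnets: 2 = 2^1
New prefix = 28 - 1 = 27
Supernet: 158.215.4.192/27


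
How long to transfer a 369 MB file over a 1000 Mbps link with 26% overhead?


Effective throughput = 1000 * (1 - 26/100) = 740 Mbps
File size in Mb = 369 * 8 = 2952 Mb
Time = 2952 / 740
Time = 3.9892 seconds


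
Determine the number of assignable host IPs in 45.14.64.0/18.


Host bits = 32 - 18 = 14
Total addresses = 2^14 = 16384
Usable = total - 2 (network and broadcast)
Usable hosts: 16382


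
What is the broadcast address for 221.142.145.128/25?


Network: 221.142.145.128/25
Host bits = 7
Set all host bits to 1:
Broadcast: 221.142.145.255


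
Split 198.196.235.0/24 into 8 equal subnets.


New prefix = 24 + 3 = 27
Each subnet has 32 addresses
  198.196.235.0/27
  198.196.235.32/27
  198.196.235.64/27
  198.196.235.96/27
  198.196.235.128/27
  198.196.235.160/27
  198.196.235.192/27
  198.196.235.224/27
Subnets: 198.196.235.0/27, 198.196.235.32/27, 198.196.235.64/27, 198.196.235.96/27, 198.196.235.128/27, 198.196.235.160/27, 198.196.235.192/27, 198.196.235.224/27


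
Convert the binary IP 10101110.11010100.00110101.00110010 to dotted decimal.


10101110 = 174
11010100 = 212
00110101 = 53
00110010 = 50
IP: 174.212.53.50


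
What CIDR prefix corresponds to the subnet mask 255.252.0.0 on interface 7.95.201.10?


Binary: 11111111.11111100.00000000.00000000
Count leading 1s
Prefix: /14


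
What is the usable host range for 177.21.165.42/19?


Network: 177.21.160.0
Broadcast: 177.21.191.255
First usable = network + 1
Last usable = broadcast - 1
Range: 177.21.160.1 to 177.21.191.254


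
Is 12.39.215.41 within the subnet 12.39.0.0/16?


Subnet network: 12.39.0.0
Test IP AND mask: 12.39.0.0
Yes, 12.39.215.41 is in 12.39.0.0/16


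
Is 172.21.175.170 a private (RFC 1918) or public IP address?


RFC 1918 private ranges:
  10.0.0.0/8 (10.0.0.0 - 10.255.255.255)
  172.16.0.0/12 (172.16.0.0 - 172.31.255.255)
  192.168.0.0/16 (192.168.0.0 - 192.168.255.255)
Private (in 172.16.0.0/12)


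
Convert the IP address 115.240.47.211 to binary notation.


115 = 01110011
240 = 11110000
47 = 00101111
211 = 11010011
Binary: 01110011.11110000.00101111.11010011


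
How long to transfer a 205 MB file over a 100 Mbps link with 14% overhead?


Effective throughput = 100 * (1 - 14/100) = 86 Mbps
File size in Mb = 205 * 8 = 1640 Mb
Time = 1640 / 86
Time = 19.0698 seconds


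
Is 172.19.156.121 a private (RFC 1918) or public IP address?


RFC 1918 private ranges:
  10.0.0.0/8 (10.0.0.0 - 10.255.255.255)
  172.16.0.0/12 (172.16.0.0 - 172.31.255.255)
  192.168.0.0/16 (192.168.0.0 - 192.168.255.255)
Private (in 172.16.0.0/12)


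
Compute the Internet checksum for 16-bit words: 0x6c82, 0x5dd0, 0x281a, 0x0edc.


Sum all words (with carry folding):
+ 0x6c82 = 0x6c82
+ 0x5dd0 = 0xca52
+ 0x281a = 0xf26c
+ 0x0edc = 0x0149
One's complement: ~0x0149
Checksum = 0xfeb6


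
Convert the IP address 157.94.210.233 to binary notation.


157 = 10011101
94 = 01011110
210 = 11010010
233 = 11101001
Binary: 10011101.01011110.11010010.11101001


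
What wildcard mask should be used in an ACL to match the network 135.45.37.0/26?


Subnet mask: 255.255.255.192
Wildcard = 255.255.255.255 - subnet mask
255 - 255 = 0
255 - 255 = 0
255 - 255 = 0
255 - 192 = 63
Wildcard: 0.0.0.63


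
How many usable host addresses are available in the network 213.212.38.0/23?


Host bits = 32 - 23 = 9
Total addresses = 2^9 = 512
Usable = total - 2 (network and broadcast)
Usable hosts: 510


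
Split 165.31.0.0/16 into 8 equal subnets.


New prefix = 16 + 3 = 19
Each subnet has 8192 addresses
  165.31.0.0/19
  165.31.32.0/19
  165.31.64.0/19
  165.31.96.0/19
  165.31.128.0/19
  165.31.160.0/19
  165.31.192.0/19
  165.31.224.0/19
Subnets: 165.31.0.0/19, 165.31.32.0/19, 165.31.64.0/19, 165.31.96.0/19, 165.31.128.0/19, 165.31.160.0/19, 165.31.192.0/19, 165.31.224.0/19


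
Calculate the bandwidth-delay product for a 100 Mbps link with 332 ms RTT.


BDP = bandwidth * RTT
= 100 Mbps * 332 ms
= 100 * 1e6 * 332 / 1000 bits
= 33200000 bits
= 4150000 bytes
= 4052.7344 KB
BDP = 33200000 bits (4150000 bytes)


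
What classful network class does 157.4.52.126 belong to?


First octet: 157
Binary: 10011101
10xxxxxx -> Class B (128-191)
Class B, default mask 255.255.0.0 (/16)


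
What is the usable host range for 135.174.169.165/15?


Network: 135.174.0.0
Broadcast: 135.175.255.255
First usable = network + 1
Last usable = broadcast - 1
Range: 135.174.0.1 to 135.175.255.254


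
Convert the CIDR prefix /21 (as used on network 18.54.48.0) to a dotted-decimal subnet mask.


/21 means 21 network bits, 11 host bits
Binary: 11111111111111111111100000000000
Mask: 255.255.248.0


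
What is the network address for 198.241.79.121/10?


IP:   11000110.11110001.01001111.01111001
Mask: 11111111.11000000.00000000.00000000
AND operation:
Net:  11000110.11000000.00000000.00000000
Network: 198.192.0.0/10


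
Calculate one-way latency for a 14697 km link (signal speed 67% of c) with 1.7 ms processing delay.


Speed = 0.67 * 3e5 km/s = 201000 km/s
Propagation delay = 14697 / 201000 = 0.0731 s = 73.1194 ms
Processing delay = 1.7 ms
Total one-way latency = 74.8194 ms


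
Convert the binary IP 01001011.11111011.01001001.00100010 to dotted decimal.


01001011 = 75
11111011 = 251
01001001 = 73
00100010 = 34
IP: 75.251.73.34


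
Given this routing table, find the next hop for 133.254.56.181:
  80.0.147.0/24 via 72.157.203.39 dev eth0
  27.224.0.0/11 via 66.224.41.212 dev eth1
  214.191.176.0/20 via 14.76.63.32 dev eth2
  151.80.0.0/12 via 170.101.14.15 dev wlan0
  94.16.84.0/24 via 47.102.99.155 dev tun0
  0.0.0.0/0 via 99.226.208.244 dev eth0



Longest prefix match for 133.254.56.181:
  /24 80.0.147.0: no
  /11 27.224.0.0: no
  /20 214.191.176.0: no
  /12 151.80.0.0: no
  /24 94.16.84.0: no
  /0 0.0.0.0: MATCH
Selected: next-hop 99.226.208.244 via eth0 (matched /0)


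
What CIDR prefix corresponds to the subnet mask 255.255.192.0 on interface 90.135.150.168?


Binary: 11111111.11111111.11000000.00000000
Count leading 1s
Prefix: /18


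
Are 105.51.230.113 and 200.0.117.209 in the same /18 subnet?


Mask: 255.255.192.0
105.51.230.113 AND mask = 105.51.192.0
200.0.117.209 AND mask = 200.0.64.0
No, different subnets (105.51.192.0 vs 200.0.64.0)


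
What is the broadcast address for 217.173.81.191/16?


Network: 217.173.0.0/16
Host bits = 16
Set all host bits to 1:
Broadcast: 217.173.255.255


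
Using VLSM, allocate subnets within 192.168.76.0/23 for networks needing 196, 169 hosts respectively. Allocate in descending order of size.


196 hosts -> /24 (254 usable): 192.168.76.0/24
169 hosts -> /24 (254 usable): 192.168.77.0/24
Allocation: 192.168.76.0/24 (196 hosts, 254 usable); 192.168.77.0/24 (169 hosts, 254 usable)


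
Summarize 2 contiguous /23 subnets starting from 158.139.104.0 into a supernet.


Original prefix: /23
Number of subnets: 2 = 2^1
New prefix = 23 - 1 = 22
Supernet: 158.139.104.0/22


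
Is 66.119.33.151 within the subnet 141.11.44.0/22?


Subnet network: 141.11.44.0
Test IP AND mask: 66.119.32.0
No, 66.119.33.151 is not in 141.11.44.0/22


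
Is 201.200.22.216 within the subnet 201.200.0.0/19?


Subnet network: 201.200.0.0
Test IP AND mask: 201.200.0.0
Yes, 201.200.22.216 is in 201.200.0.0/19


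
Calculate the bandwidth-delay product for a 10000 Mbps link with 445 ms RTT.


BDP = bandwidth * RTT
= 10000 Mbps * 445 ms
= 10000 * 1e6 * 445 / 1000 bits
= 4450000000 bits
= 556250000 bytes
= 543212.8906 KB
BDP = 4450000000 bits (556250000 bytes)


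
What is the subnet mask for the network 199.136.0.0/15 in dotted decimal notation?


/15 means 15 network bits, 17 host bits
Binary: 11111111111111100000000000000000
Mask: 255.254.0.0


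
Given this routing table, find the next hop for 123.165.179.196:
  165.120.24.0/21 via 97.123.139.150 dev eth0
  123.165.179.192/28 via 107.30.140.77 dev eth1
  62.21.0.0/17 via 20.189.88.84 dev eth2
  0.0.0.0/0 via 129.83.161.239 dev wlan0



Longest prefix match for 123.165.179.196:
  /21 165.120.24.0: no
  /28 123.165.179.192: MATCH
  /17 62.21.0.0: no
  /0 0.0.0.0: MATCH
Selected: next-hop 107.30.140.77 via eth1 (matched /28)


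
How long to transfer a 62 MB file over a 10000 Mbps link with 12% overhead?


Effective throughput = 10000 * (1 - 12/100) = 8800 Mbps
File size in Mb = 62 * 8 = 496 Mb
Time = 496 / 8800
Time = 0.0564 seconds


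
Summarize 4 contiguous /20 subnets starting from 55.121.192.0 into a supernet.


Original prefix: /20
Number of subnets: 4 = 2^2
New prefix = 20 - 2 = 18
Supernet: 55.121.192.0/18


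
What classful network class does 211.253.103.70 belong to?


First octet: 211
Binary: 11010011
110xxxxx -> Class C (192-223)
Class C, default mask 255.255.255.0 (/24)


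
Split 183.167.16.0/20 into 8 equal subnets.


New prefix = 20 + 3 = 23
Each subnet has 512 addresses
  183.167.16.0/23
  183.167.18.0/23
  183.167.20.0/23
  183.167.22.0/23
  183.167.24.0/23
  183.167.26.0/23
  183.167.28.0/23
  183.167.30.0/23
Subnets: 183.167.16.0/23, 183.167.18.0/23, 183.167.20.0/23, 183.167.22.0/23, 183.167.24.0/23, 183.167.26.0/23, 183.167.28.0/23, 183.167.30.0/23


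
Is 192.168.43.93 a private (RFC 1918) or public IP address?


RFC 1918 private ranges:
  10.0.0.0/8 (10.0.0.0 - 10.255.255.255)
  172.16.0.0/12 (172.16.0.0 - 172.31.255.255)
  192.168.0.0/16 (192.168.0.0 - 192.168.255.255)
Private (in 192.168.0.0/16)


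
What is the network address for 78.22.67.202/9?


IP:   01001110.00010110.01000011.11001010
Mask: 11111111.10000000.00000000.00000000
AND operation:
Net:  01001110.00000000.00000000.00000000
Network: 78.0.0.0/9


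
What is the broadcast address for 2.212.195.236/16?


Network: 2.212.0.0/16
Host bits = 16
Set all host bits to 1:
Broadcast: 2.212.255.255


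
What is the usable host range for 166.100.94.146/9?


Network: 166.0.0.0
Broadcast: 166.127.255.255
First usable = network + 1
Last usable = broadcast - 1
Range: 166.0.0.1 to 166.127.255.254


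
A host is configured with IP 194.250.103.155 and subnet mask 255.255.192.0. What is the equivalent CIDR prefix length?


Binary: 11111111.11111111.11000000.00000000
Count leading 1s
Prefix: /18


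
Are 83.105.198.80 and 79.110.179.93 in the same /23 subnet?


Mask: 255.255.254.0
83.105.198.80 AND mask = 83.105.198.0
79.110.179.93 AND mask = 79.110.178.0
No, different subnets (83.105.198.0 vs 79.110.178.0)


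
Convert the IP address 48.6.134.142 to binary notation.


48 = 00110000
6 = 00000110
134 = 10000110
142 = 10001110
Binary: 00110000.00000110.10000110.10001110


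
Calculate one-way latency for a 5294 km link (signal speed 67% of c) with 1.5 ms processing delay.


Speed = 0.67 * 3e5 km/s = 201000 km/s
Propagation delay = 5294 / 201000 = 0.0263 s = 26.3383 ms
Processing delay = 1.5 ms
Total one-way latency = 27.8383 ms


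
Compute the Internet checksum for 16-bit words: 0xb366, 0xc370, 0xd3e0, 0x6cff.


Sum all words (with carry folding):
+ 0xb366 = 0xb366
+ 0xc370 = 0x76d7
+ 0xd3e0 = 0x4ab8
+ 0x6cff = 0xb7b7
One's complement: ~0xb7b7
Checksum = 0x4848


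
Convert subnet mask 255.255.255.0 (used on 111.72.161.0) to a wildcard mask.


Subnet mask: 255.255.255.0
Wildcard = 255.255.255.255 - subnet mask
255 - 255 = 0
255 - 255 = 0
255 - 255 = 0
255 - 0 = 255
Wildcard: 0.0.0.255


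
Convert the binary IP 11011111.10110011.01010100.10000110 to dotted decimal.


11011111 = 223
10110011 = 179
01010100 = 84
10000110 = 134
IP: 223.179.84.134


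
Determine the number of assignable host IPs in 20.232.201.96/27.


Host bits = 32 - 27 = 5
Total addresses = 2^5 = 32
Usable = total - 2 (network and broadcast)
Usable hosts: 30


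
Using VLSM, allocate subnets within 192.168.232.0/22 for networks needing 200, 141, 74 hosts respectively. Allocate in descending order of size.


200 hosts -> /24 (254 usable): 192.168.232.0/24
141 hosts -> /24 (254 usable): 192.168.233.0/24
74 hosts -> /25 (126 usable): 192.168.234.0/25
Allocation: 192.168.232.0/24 (200 hosts, 254 usable); 192.168.233.0/24 (141 hosts, 254 usable); 192.168.234.0/25 (74 hosts, 126 usable)


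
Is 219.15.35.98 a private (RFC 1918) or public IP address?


RFC 1918 private ranges:
  10.0.0.0/8 (10.0.0.0 - 10.255.255.255)
  172.16.0.0/12 (172.16.0.0 - 172.31.255.255)
  192.168.0.0/16 (192.168.0.0 - 192.168.255.255)
Public (not in any RFC 1918 range)


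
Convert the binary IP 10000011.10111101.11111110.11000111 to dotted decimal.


10000011 = 131
10111101 = 189
11111110 = 254
11000111 = 199
IP: 131.189.254.199


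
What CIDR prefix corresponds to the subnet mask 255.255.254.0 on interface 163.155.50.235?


Binary: 11111111.11111111.11111110.00000000
Count leading 1s
Prefix: /23


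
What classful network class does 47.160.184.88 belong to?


First octet: 47
Binary: 00101111
0xxxxxxx -> Class A (1-126)
Class A, default mask 255.0.0.0 (/8)


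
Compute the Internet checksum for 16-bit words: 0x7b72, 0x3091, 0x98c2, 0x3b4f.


Sum all words (with carry folding):
+ 0x7b72 = 0x7b72
+ 0x3091 = 0xac03
+ 0x98c2 = 0x44c6
+ 0x3b4f = 0x8015
One's complement: ~0x8015
Checksum = 0x7fea


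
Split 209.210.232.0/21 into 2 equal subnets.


New prefix = 21 + 1 = 22
Each subnet has 1024 addresses
  209.210.232.0/22
  209.210.236.0/22
Subnets: 209.210.232.0/22, 209.210.236.0/22


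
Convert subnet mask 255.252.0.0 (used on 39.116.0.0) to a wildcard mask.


Subnet mask: 255.252.0.0
Wildcard = 255.255.255.255 - subnet mask
255 - 255 = 0
255 - 252 = 3
255 - 0 = 255
255 - 0 = 255
Wildcard: 0.3.255.255


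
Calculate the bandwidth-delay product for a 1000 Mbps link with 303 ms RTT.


BDP = bandwidth * RTT
= 1000 Mbps * 303 ms
= 1000 * 1e6 * 303 / 1000 bits
= 303000000 bits
= 37875000 bytes
= 36987.3047 KB
BDP = 303000000 bits (37875000 bytes)


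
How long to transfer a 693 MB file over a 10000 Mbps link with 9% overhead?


Effective throughput = 10000 * (1 - 9/100) = 9100 Mbps
File size in Mb = 693 * 8 = 5544 Mb
Time = 5544 / 9100
Time = 0.6092 seconds


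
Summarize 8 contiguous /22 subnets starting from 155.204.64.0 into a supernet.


Original prefix: /22
Number of subnets: 8 = 2^3
New prefix = 22 - 3 = 19
Supernet: 155.204.64.0/19


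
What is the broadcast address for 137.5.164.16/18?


Network: 137.5.128.0/18
Host bits = 14
Set all host bits to 1:
Broadcast: 137.5.191.255


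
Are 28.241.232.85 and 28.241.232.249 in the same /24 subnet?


Mask: 255.255.255.0
28.241.232.85 AND mask = 28.241.232.0
28.241.232.249 AND mask = 28.241.232.0
Yes, same subnet (28.241.232.0)


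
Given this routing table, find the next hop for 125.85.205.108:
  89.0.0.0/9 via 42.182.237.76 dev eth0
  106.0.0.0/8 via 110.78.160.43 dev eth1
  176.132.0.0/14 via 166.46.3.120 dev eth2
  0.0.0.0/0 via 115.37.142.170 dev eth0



Longest prefix match for 125.85.205.108:
  /9 89.0.0.0: no
  /8 106.0.0.0: no
  /14 176.132.0.0: no
  /0 0.0.0.0: MATCH
Selected: next-hop 115.37.142.170 via eth0 (matched /0)


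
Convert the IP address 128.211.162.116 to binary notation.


128 = 10000000
211 = 11010011
162 = 10100010
116 = 01110100
Binary: 10000000.11010011.10100010.01110100


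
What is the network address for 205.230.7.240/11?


IP:   11001101.11100110.00000111.11110000
Mask: 11111111.11100000.00000000.00000000
AND operation:
Net:  11001101.11100000.00000000.00000000
Network: 205.224.0.0/11


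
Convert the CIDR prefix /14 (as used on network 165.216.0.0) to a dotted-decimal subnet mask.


/14 means 14 network bits, 18 host bits
Binary: 11111111111111000000000000000000
Mask: 255.252.0.0


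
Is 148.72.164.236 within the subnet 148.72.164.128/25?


Subnet network: 148.72.164.128
Test IP AND mask: 148.72.164.128
Yes, 148.72.164.236 is in 148.72.164.128/25


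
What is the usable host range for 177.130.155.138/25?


Network: 177.130.155.128
Broadcast: 177.130.155.255
First usable = network + 1
Last usable = broadcast - 1
Range: 177.130.155.129 to 177.130.155.254


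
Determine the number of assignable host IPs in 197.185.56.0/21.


Host bits = 32 - 21 = 11
Total addresses = 2^11 = 2048
Usable = total - 2 (network and broadcast)
Usable hosts: 2046


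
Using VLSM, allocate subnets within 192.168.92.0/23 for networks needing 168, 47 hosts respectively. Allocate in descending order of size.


168 hosts -> /24 (254 usable): 192.168.92.0/24
47 hosts -> /26 (62 usable): 192.168.93.0/26
Allocation: 192.168.92.0/24 (168 hosts, 254 usable); 192.168.93.0/26 (47 hosts, 62 usable)


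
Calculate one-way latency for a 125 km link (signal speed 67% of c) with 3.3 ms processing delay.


Speed = 0.67 * 3e5 km/s = 201000 km/s
Propagation delay = 125 / 201000 = 0.0006 s = 0.6219 ms
Processing delay = 3.3 ms
Total one-way latency = 3.9219 ms


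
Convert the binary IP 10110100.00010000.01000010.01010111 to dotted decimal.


10110100 = 180
00010000 = 16
01000010 = 66
01010111 = 87
IP: 180.16.66.87


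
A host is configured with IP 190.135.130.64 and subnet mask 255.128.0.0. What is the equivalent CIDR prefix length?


Binary: 11111111.10000000.00000000.00000000
Count leading 1s
Prefix: /9


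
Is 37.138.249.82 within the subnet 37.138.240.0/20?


Subnet network: 37.138.240.0
Test IP AND mask: 37.138.240.0
Yes, 37.138.249.82 is in 37.138.240.0/20


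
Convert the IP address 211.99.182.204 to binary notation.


211 = 11010011
99 = 01100011
182 = 10110110
204 = 11001100
Binary: 11010011.01100011.10110110.11001100


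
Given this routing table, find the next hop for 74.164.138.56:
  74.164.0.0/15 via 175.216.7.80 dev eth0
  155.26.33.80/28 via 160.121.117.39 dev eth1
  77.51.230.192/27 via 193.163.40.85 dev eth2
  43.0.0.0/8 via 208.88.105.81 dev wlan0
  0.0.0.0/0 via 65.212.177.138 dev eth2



Longest prefix match for 74.164.138.56:
  /15 74.164.0.0: MATCH
  /28 155.26.33.80: no
  /27 77.51.230.192: no
  /8 43.0.0.0: no
  /0 0.0.0.0: MATCH
Selected: next-hop 175.216.7.80 via eth0 (matched /15)


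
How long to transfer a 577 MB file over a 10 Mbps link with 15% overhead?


Effective throughput = 10 * (1 - 15/100) = 8.5 Mbps
File size in Mb = 577 * 8 = 4616 Mb
Time = 4616 / 8.5
Time = 543.0588 seconds


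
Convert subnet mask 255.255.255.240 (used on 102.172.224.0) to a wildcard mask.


Subnet mask: 255.255.255.240
Wildcard = 255.255.255.255 - subnet mask
255 - 255 = 0
255 - 255 = 0
255 - 255 = 0
255 - 240 = 15
Wildcard: 0.0.0.15


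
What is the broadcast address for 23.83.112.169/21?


Network: 23.83.112.0/21
Host bits = 11
Set all host bits to 1:
Broadcast: 23.83.119.255


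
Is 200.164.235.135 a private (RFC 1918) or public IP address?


RFC 1918 private ranges:
  10.0.0.0/8 (10.0.0.0 - 10.255.255.255)
  172.16.0.0/12 (172.16.0.0 - 172.31.255.255)
  192.168.0.0/16 (192.168.0.0 - 192.168.255.255)
Public (not in any RFC 1918 range)


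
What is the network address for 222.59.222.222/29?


IP:   11011110.00111011.11011110.11011110
Mask: 11111111.11111111.11111111.11111000
AND operation:
Net:  11011110.00111011.11011110.11011000
Network: 222.59.222.216/29


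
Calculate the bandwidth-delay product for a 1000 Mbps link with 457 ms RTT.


BDP = bandwidth * RTT
= 1000 Mbps * 457 ms
= 1000 * 1e6 * 457 / 1000 bits
= 457000000 bits
= 57125000 bytes
= 55786.1328 KB
BDP = 457000000 bits (57125000 bytes)


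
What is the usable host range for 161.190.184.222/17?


Network: 161.190.128.0
Broadcast: 161.190.255.255
First usable = network + 1
Last usable = broadcast - 1
Range: 161.190.128.1 to 161.190.255.254


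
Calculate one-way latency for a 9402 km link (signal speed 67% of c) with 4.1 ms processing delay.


Speed = 0.67 * 3e5 km/s = 201000 km/s
Propagation delay = 9402 / 201000 = 0.0468 s = 46.7761 ms
Processing delay = 4.1 ms
Total one-way latency = 50.8761 ms


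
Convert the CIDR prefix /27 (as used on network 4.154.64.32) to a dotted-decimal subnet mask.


/27 means 27 network bits, 5 host bits
Binary: 11111111111111111111111111100000
Mask: 255.255.255.224


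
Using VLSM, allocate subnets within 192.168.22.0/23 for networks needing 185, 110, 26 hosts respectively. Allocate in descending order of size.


185 hosts -> /24 (254 usable): 192.168.22.0/24
110 hosts -> /25 (126 usable): 192.168.23.0/25
26 hosts -> /27 (30 usable): 192.168.23.128/27
Allocation: 192.168.22.0/24 (185 hosts, 254 usable); 192.168.23.0/25 (110 hosts, 126 usable); 192.168.23.128/27 (26 hosts, 30 usable)


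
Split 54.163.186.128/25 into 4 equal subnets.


New prefix = 25 + 2 = 27
Each subnet has 32 addresses
  54.163.186.128/27
  54.163.186.160/27
  54.163.186.192/27
  54.163.186.224/27
Subnets: 54.163.186.128/27, 54.163.186.160/27, 54.163.186.192/27, 54.163.186.224/27


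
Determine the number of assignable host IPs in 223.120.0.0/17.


Host bits = 32 - 17 = 15
Total addresses = 2^15 = 32768
Usable = total - 2 (network and broadcast)
Usable hosts: 32766


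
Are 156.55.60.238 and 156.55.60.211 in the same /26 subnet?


Mask: 255.255.255.192
156.55.60.238 AND mask = 156.55.60.192
156.55.60.211 AND mask = 156.55.60.192
Yes, same subnet (156.55.60.192)


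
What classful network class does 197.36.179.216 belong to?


First octet: 197
Binary: 11000101
110xxxxx -> Class C (192-223)
Class C, default mask 255.255.255.0 (/24)


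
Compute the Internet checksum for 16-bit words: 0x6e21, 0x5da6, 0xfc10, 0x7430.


Sum all words (with carry folding):
+ 0x6e21 = 0x6e21
+ 0x5da6 = 0xcbc7
+ 0xfc10 = 0xc7d8
+ 0x7430 = 0x3c09
One's complement: ~0x3c09
Checksum = 0xc3f6


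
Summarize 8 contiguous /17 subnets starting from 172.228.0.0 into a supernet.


Original prefix: /17
Number of subnets: 8 = 2^3
New prefix = 17 - 3 = 14
Supernet: 172.228.0.0/14


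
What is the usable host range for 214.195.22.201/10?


Network: 214.192.0.0
Broadcast: 214.255.255.255
First usable = network + 1
Last usable = broadcast - 1
Range: 214.192.0.1 to 214.255.255.254


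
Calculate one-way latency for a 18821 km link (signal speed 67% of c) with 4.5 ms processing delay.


Speed = 0.67 * 3e5 km/s = 201000 km/s
Propagation delay = 18821 / 201000 = 0.0936 s = 93.6368 ms
Processing delay = 4.5 ms
Total one-way latency = 98.1368 ms


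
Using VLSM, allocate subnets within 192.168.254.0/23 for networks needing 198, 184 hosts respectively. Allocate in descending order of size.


198 hosts -> /24 (254 usable): 192.168.254.0/24
184 hosts -> /24 (254 usable): 192.168.255.0/24
Allocation: 192.168.254.0/24 (198 hosts, 254 usable); 192.168.255.0/24 (184 hosts, 254 usable)


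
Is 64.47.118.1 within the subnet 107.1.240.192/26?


Subnet network: 107.1.240.192
Test IP AND mask: 64.47.118.0
No, 64.47.118.1 is not in 107.1.240.192/26


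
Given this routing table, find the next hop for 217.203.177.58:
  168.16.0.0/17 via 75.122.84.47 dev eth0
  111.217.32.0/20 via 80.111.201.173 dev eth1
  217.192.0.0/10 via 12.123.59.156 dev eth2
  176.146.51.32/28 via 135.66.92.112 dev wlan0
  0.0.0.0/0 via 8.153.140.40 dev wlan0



Longest prefix match for 217.203.177.58:
  /17 168.16.0.0: no
  /20 111.217.32.0: no
  /10 217.192.0.0: MATCH
  /28 176.146.51.32: no
  /0 0.0.0.0: MATCH
Selected: next-hop 12.123.59.156 via eth2 (matched /10)


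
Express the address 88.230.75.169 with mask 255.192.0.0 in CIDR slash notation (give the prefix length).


Binary: 11111111.11000000.00000000.00000000
Count leading 1s
Prefix: /10


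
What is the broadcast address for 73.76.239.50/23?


Network: 73.76.238.0/23
Host bits = 9
Set all host bits to 1:
Broadcast: 73.76.239.255


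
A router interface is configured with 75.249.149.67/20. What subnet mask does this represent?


/20 means 20 network bits, 12 host bits
Binary: 11111111111111111111000000000000
Mask: 255.255.240.0


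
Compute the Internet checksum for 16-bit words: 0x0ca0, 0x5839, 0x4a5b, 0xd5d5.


Sum all words (with carry folding):
+ 0x0ca0 = 0x0ca0
+ 0x5839 = 0x64d9
+ 0x4a5b = 0xaf34
+ 0xd5d5 = 0x850a
One's complement: ~0x850a
Checksum = 0x7af5


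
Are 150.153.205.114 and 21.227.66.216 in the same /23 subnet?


Mask: 255.255.254.0
150.153.205.114 AND mask = 150.153.204.0
21.227.66.216 AND mask = 21.227.66.0
No, different subnets (150.153.204.0 vs 21.227.66.0)


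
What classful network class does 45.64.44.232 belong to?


First octet: 45
Binary: 00101101
0xxxxxxx -> Class A (1-126)
Class A, default mask 255.0.0.0 (/8)


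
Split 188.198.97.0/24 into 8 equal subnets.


New prefix = 24 + 3 = 27
Each subnet has 32 addresses
  188.198.97.0/27
  188.198.97.32/27
  188.198.97.64/27
  188.198.97.96/27
  188.198.97.128/27
  188.198.97.160/27
  188.198.97.192/27
  188.198.97.224/27
Subnets: 188.198.97.0/27, 188.198.97.32/27, 188.198.97.64/27, 188.198.97.96/27, 188.198.97.128/27, 188.198.97.160/27, 188.198.97.192/27, 188.198.97.224/27


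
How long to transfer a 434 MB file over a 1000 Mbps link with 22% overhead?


Effective throughput = 1000 * (1 - 22/100) = 780 Mbps
File size in Mb = 434 * 8 = 3472 Mb
Time = 3472 / 780
Time = 4.4513 seconds


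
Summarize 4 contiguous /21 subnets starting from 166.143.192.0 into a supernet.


Original prefix: /21
Number of subnets: 4 = 2^2
New prefix = 21 - 2 = 19
Supernet: 166.143.192.0/19


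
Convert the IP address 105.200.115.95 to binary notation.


105 = 01101001
200 = 11001000
115 = 01110011
95 = 01011111
Binary: 01101001.11001000.01110011.01011111


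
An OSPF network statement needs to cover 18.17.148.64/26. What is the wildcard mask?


Subnet mask: 255.255.255.192
Wildcard = 255.255.255.255 - subnet mask
255 - 255 = 0
255 - 255 = 0
255 - 255 = 0
255 - 192 = 63
Wildcard: 0.0.0.63


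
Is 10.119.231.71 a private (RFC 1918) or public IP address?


RFC 1918 private ranges:
  10.0.0.0/8 (10.0.0.0 - 10.255.255.255)
  172.16.0.0/12 (172.16.0.0 - 172.31.255.255)
  192.168.0.0/16 (192.168.0.0 - 192.168.255.255)
Private (in 10.0.0.0/8)


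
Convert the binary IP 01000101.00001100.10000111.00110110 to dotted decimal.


01000101 = 69
00001100 = 12
10000111 = 135
00110110 = 54
IP: 69.12.135.54


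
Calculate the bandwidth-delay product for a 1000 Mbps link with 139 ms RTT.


BDP = bandwidth * RTT
= 1000 Mbps * 139 ms
= 1000 * 1e6 * 139 / 1000 bits
= 139000000 bits
= 17375000 bytes
= 16967.7734 KB
BDP = 139000000 bits (17375000 bytes)


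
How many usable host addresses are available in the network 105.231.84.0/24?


Host bits = 32 - 24 = 8
Total addresses = 2^8 = 256
Usable = total - 2 (network and broadcast)
Usable hosts: 254


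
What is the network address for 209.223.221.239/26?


IP:   11010001.11011111.11011101.11101111
Mask: 11111111.11111111.11111111.11000000
AND operation:
Net:  11010001.11011111.11011101.11000000
Network: 209.223.221.192/26


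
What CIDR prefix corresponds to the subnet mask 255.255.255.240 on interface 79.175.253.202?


Binary: 11111111.11111111.11111111.11110000
Count leading 1s
Prefix: /28
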